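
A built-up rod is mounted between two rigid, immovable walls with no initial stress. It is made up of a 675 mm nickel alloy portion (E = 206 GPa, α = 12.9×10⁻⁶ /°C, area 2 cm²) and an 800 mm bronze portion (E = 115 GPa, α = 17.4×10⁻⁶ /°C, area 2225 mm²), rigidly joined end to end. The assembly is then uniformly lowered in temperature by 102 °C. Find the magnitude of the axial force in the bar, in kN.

P ≈ 118 kN (tensile)

With the walls removed the bar would change length by δ_free = Σ αᵢΔT Lᵢ = 12.9×10⁻⁶×102×675 + 17.4×10⁻⁶×102×800 = 2.308 mm.
The rigid supports impose zero overall length change; the single axial force P common to all segments must satisfy P Σ Lᵢ/(AᵢEᵢ) = δ_free.
Σ Lᵢ/(AᵢEᵢ) = 675/(200×206×10³) + 800/(2225×115×10³) = 1.951×10⁻⁵ mm/N.
Hence P = δ_free / Σ(L/AE) = 2.308/1.951×10⁻⁵ = 118.3 kN (tensile).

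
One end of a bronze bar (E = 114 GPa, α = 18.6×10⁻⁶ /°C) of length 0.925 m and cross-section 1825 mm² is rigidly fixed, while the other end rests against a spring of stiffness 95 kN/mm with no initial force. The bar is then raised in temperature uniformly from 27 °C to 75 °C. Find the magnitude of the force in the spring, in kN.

If the spring were absent the bar would lengthen by αΔT L = 18.6×10⁻⁶ × 48 × 925 = 0.8258 mm.
Let P be the compressive force at the spring. The bar shortens elastically by PL/(AE) and the spring compresses by P/k; together these equal δ_free.
So P = δ_free / [L/(AE) + 1/k] = 0.8258 / [ 925/(1825×114×10³) + 1/(95×10³) ].
P = 0.8258 / 1.497×10⁻⁵ = 55160 N.

P ≈ 55.2 kN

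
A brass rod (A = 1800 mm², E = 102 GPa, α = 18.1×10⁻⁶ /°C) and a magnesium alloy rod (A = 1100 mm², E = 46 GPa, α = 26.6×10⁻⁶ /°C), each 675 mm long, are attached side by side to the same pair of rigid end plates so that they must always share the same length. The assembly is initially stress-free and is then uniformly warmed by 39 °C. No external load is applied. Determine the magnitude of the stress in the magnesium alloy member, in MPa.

σ ≈ 12 MPa (compressive)

Both members must finish at the same length. With the larger α, the magnesium alloy tends to over-expand; the plates restrain it, putting the magnesium alloy in compression and the brass in tension. With no external load the two internal forces are equal and opposite, magnitude P.
Setting the final lengths equal and cancelling L: (α₁ − α₂)ΔT = P/(A₁E₁) + P/(A₂E₂).
|α₁ − α₂|·ΔT = 8.5×10⁻⁶ × 39 = 0.0003315.
1/(A₁E₁) + 1/(A₂E₂) = 1/(1800×102×10³) + 1/(1100×46×10³) = 2.521×10⁻⁸ N⁻¹.
So P = 0.0003315 / 2.521×10⁻⁸ = 13.15 kN.
σ_{magnesium alloy} = P/A₂ = 13150/1100 = 11.95 MPa, compressive.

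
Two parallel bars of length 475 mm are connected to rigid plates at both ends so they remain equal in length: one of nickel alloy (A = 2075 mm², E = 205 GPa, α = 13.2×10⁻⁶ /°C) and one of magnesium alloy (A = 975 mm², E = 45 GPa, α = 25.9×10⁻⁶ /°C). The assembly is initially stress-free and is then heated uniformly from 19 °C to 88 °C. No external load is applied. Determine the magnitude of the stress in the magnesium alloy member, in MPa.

σ ≈ 35.7 MPa (compressive)

The magnesium alloy has the larger α, so on heating it would change length more than the nickel alloy if both were free. The rigid plates force a common final length, so the magnesium alloy is put into compression and the nickel alloy into tension, with equal and opposite forces P (no external load).
Compatibility of the two members (thermal + elastic change equal): (α₁ − α₂)ΔT = P·[1/(A₁E₁) + 1/(A₂E₂)].
|α₁ − α₂|·ΔT = 12.7×10⁻⁶ × 69 = 0.0008763.
1/(A₁E₁) + 1/(A₂E₂) = 1/(2075×205×10³) + 1/(975×45×10³) = 2.514×10⁻⁸ N⁻¹.
So P = 0.0008763 / 2.514×10⁻⁸ = 34.85 kN.
σ_{magnesium alloy} = P/A₂ = 34850/975 = 35.75 MPa, compressive.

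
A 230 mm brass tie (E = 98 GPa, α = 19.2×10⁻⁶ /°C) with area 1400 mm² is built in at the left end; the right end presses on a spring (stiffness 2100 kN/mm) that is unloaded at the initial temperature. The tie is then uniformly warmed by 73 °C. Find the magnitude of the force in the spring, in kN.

The unrestrained thermal change is αΔT L = 19.2×10⁻⁶ × 73 × 230 = 0.3224 mm.
Let P be the compressive force at the spring. The tie shortens elastically by PL/(AE) and the spring compresses by P/k; together these equal δ_free.
P [ L/(AE) + 1/k ] = δ_free → P [ 230/(1400×98×10³) + 1/(2100×10³) ] = 0.3224.
P = 0.3224 / 2.153×10⁻⁶ = 149800 N.

P ≈ 150 kN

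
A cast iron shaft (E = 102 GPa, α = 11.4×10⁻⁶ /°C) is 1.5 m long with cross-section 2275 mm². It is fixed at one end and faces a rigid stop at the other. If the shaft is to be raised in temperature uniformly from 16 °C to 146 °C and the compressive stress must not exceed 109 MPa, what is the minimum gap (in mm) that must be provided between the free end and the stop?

With no wall the shaft would lengthen by αΔT L = 11.4×10⁻⁶ × 130 × 1500 = 2.223 mm.
At the allowable stress the elastic shortening the wall may impose is σL/E = 109 × 1500 / (102×10³) = 1.603 mm.
So the gap has to take up the difference, g_min = δ_free − σL/E = 2.223 − 1.603 = 0.6201 mm.

g ≈ 0.62 mm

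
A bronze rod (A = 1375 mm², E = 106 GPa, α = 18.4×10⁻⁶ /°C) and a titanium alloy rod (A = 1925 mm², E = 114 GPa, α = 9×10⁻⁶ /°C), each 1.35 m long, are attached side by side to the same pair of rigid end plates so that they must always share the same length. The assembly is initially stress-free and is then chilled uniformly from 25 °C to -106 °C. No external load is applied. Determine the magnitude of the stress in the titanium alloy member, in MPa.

σ ≈ 56 MPa (compressive)

The bronze has the larger α, so on cooling it would change length more than the titanium alloy if both were free. The rigid plates force a common final length, so the bronze is put into tension and the titanium alloy into compression, with equal and opposite forces P (no external load).
Equating the net (thermal + elastic) strains gives |α₁ − α₂|·ΔT = P·[1/(A₁E₁) + 1/(A₂E₂)].
|α₁ − α₂|·ΔT = 9.4×10⁻⁶ × 131 = 0.001231.
1/(A₁E₁) + 1/(A₂E₂) = 1/(1375×106×10³) + 1/(1925×114×10³) = 1.142×10⁻⁸ N⁻¹.
So P = 0.001231 / 1.142×10⁻⁸ = 107.8 kN.
σ_{titanium alloy} = P/A₂ = 107800/1925 = 56.02 MPa, compressive.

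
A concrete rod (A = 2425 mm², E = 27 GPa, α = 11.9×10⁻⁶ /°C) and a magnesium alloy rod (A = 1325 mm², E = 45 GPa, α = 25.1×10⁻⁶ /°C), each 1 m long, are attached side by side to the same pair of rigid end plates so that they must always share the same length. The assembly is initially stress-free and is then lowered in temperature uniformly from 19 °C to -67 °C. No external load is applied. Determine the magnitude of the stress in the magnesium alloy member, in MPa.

Both members must finish at the same length. With the larger α, the magnesium alloy tends to over-contract; the plates restrain it, putting the magnesium alloy in tension and the concrete in compression. With no external load the two internal forces are equal and opposite, magnitude P.
Setting the final lengths equal and cancelling L: (α₁ − α₂)ΔT = P/(A₁E₁) + P/(A₂E₂).
|α₁ − α₂|·ΔT = 13.2×10⁻⁶ × 86 = 0.001135.
1/(A₁E₁) + 1/(A₂E₂) = 1/(2425×27×10³) + 1/(1325×45×10³) = 3.204×10⁻⁸ N⁻¹.
P = 0.001135 / 3.204×10⁻⁸ = 35430 N = 35.43 kN.
σ_{magnesium alloy} = P/A₂ = 35430/1325 = 26.74 MPa, tensile.

σ ≈ 26.7 MPa (tensile)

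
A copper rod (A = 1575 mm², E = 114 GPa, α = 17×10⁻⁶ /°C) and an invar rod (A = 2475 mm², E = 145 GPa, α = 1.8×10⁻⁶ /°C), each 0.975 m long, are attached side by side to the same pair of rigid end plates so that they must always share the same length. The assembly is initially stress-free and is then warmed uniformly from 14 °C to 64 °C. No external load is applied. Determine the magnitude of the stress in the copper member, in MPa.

σ ≈ 57.7 MPa (compressive)

Both members must finish at the same length. With the larger α, the copper tends to over-expand; the plates restrain it, putting the copper in compression and the invar in tension. With no external load the two internal forces are equal and opposite, magnitude P.
Setting the final lengths equal and cancelling L: (α₁ − α₂)ΔT = P/(A₁E₁) + P/(A₂E₂).
|α₁ − α₂|·ΔT = 15.2×10⁻⁶ × 50 = 0.00076.
1/(A₁E₁) + 1/(A₂E₂) = 1/(1575×114×10³) + 1/(2475×145×10³) = 8.356×10⁻⁹ N⁻¹.
P = 0.00076 / 8.356×10⁻⁹ = 90950 N = 90.95 kN.
σ_{copper} = P/A₁ = 90950/1575 = 57.75 MPa, compressive.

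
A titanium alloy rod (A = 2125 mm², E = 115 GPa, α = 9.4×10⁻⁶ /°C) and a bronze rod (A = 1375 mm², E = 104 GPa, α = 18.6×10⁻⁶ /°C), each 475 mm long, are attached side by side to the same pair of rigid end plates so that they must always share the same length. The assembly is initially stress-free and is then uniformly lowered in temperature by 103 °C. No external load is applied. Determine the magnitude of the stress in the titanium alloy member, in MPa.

σ ≈ 40.2 MPa (compressive)

The bronze has the larger α, so on cooling it would change length more than the titanium alloy if both were free. The rigid plates force a common final length, so the bronze is put into tension and the titanium alloy into compression, with equal and opposite forces P (no external load).
Setting the final lengths equal and cancelling L: (α₁ − α₂)ΔT = P/(A₁E₁) + P/(A₂E₂).
|α₁ − α₂|·ΔT = 9.2×10⁻⁶ × 103 = 0.0009476.
1/(A₁E₁) + 1/(A₂E₂) = 1/(2125×115×10³) + 1/(1375×104×10³) = 1.109×10⁻⁸ N⁻¹.
P = 0.0009476 / 1.109×10⁻⁸ = 85480 N = 85.48 kN.
σ_{titanium alloy} = P/A₁ = 85480/2125 = 40.23 MPa, compressive.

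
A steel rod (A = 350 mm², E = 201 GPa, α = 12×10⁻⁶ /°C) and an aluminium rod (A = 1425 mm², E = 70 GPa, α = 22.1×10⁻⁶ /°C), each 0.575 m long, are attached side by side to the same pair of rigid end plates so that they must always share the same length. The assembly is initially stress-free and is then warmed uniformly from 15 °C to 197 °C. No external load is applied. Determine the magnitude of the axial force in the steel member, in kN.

Both members must finish at the same length. With the larger α, the aluminium tends to over-expand; the plates restrain it, putting the aluminium in compression and the steel in tension. With no external load the two internal forces are equal and opposite, magnitude P.
Compatibility of the two members (thermal + elastic change equal): (α₁ − α₂)ΔT = P·[1/(A₁E₁) + 1/(A₂E₂)].
|α₁ − α₂|·ΔT = 10.1×10⁻⁶ × 182 = 0.001838.
1/(A₁E₁) + 1/(A₂E₂) = 1/(350×201×10³) + 1/(1425×70×10³) = 2.424×10⁻⁸ N⁻¹.
P = 0.001838 / 2.424×10⁻⁸ = 75830 N = 75.83 kN.

P ≈ 75.8 kN (tensile in the steel)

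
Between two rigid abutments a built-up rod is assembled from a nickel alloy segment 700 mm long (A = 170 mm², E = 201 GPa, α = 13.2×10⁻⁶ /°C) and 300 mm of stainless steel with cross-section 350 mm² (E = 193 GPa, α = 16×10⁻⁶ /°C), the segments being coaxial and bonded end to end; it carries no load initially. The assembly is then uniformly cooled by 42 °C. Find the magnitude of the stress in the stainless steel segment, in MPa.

σ ≈ 67.6 MPa (tensile)

Free thermal contraction of the whole bar: Σ αᵢΔT Lᵢ = 13.2×10⁻⁶×42×700 + 16×10⁻⁶×42×300 = 0.5897 mm.
The walls prevent any net length change, so an axial force P (same in every segment) develops. Compatibility: P · Σ Lᵢ/(AᵢEᵢ) = δ_free.
Σ Lᵢ/(AᵢEᵢ) = 700/(170×201×10³) + 300/(350×193×10³) = 2.493×10⁻⁵ mm/N.
P = 0.5897 / 2.493×10⁻⁵ = 23660 N = 23.66 kN, tensile.
σ_{stainless steel} = P / A = 23660 / 350 = 67.59 MPa.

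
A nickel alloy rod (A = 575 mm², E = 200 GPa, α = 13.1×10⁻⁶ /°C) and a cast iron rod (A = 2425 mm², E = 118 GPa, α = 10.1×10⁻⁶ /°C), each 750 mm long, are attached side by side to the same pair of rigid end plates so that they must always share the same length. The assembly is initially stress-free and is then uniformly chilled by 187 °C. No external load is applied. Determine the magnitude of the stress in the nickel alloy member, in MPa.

The nickel alloy has the larger α, so on cooling it would change length more than the cast iron if both were free. The rigid plates force a common final length, so the nickel alloy is put into tension and the cast iron into compression, with equal and opposite forces P (no external load).
Compatibility of the two members (thermal + elastic change equal): (α₁ − α₂)ΔT = P·[1/(A₁E₁) + 1/(A₂E₂)].
|α₁ − α₂|·ΔT = 3×10⁻⁶ × 187 = 0.000561.
1/(A₁E₁) + 1/(A₂E₂) = 1/(575×200×10³) + 1/(2425×118×10³) = 1.219×10⁻⁸ N⁻¹.
So P = 0.000561 / 1.219×10⁻⁸ = 46.02 kN.
σ_{nickel alloy} = P/A₁ = 46020/575 = 80.03 MPa, tensile.

σ ≈ 80 MPa (tensile)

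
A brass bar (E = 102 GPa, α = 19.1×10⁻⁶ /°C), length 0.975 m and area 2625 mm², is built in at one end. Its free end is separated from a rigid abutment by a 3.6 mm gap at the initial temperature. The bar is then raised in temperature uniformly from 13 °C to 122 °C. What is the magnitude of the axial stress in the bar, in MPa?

Unrestrained expansion: δ_free = αΔT L = 19.1×10⁻⁶ × 109 × 975 = 2.03 mm.
Since δ_free = 2.03 mm is less than the 3.6 mm gap, the bar never touches the wall. No axial force develops.

σ ≈ 0 MPa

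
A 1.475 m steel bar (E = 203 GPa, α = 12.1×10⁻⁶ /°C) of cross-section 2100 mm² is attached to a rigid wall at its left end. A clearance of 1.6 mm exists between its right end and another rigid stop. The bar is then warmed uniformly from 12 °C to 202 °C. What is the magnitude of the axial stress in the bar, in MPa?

If the wall were absent the bar would grow by αΔT L = 12.1×10⁻⁶ × 190 × 1475 = 3.391 mm.
This exceeds the 1.6 mm gap, so the wall pushes back. The portion of expansion that must be recovered elastically is δ_free − gap = 3.391 − 1.6 = 1.791 mm.
Compatibility: PL/(AE) = 1.791 mm, so σ = P/A = E × (1.791/1475) = 246.5 MPa.

σ ≈ 246 MPa (compressive)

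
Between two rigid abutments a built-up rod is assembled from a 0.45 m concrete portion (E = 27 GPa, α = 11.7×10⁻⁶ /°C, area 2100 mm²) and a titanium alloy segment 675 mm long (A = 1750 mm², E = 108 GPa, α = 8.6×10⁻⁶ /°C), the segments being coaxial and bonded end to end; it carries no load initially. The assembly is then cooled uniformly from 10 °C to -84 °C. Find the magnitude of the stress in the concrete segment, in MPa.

σ ≈ 43.1 MPa (tensile)

If the supports were absent, the total length change would be Σ αᵢΔT Lᵢ = 11.7×10⁻⁶×94×450 + 8.6×10⁻⁶×94×675 = 1.041 mm.
Since the ends are fixed, an axial force P builds up, equal in every segment, with P · Σ Lᵢ/(AᵢEᵢ) = δ_free.
The series flexibility is Σ Lᵢ/(AᵢEᵢ) = 450/(2100×27×10³) + 675/(1750×108×10³) = 1.151×10⁻⁵ mm/N.
Hence P = δ_free / Σ(L/AE) = 1.041/1.151×10⁻⁵ = 90.42 kN (tensile).
σ_{concrete} = P / A = 90420 / 2100 = 43.06 MPa.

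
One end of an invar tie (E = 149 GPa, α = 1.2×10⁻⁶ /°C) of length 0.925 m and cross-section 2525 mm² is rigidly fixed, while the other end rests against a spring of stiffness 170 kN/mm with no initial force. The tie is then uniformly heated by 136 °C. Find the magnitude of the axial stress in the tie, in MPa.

σ ≈ 7.17 MPa (compressive)

If the spring were absent the tie would lengthen by αΔT L = 1.2×10⁻⁶ × 136 × 925 = 0.151 mm.
With a force P in the spring, the elastic change of the tie is PL/(AE) and that of the spring is P/k; compatibility requires their sum to equal δ_free.
So P = δ_free / [L/(AE) + 1/k] = 0.151 / [ 925/(2525×149×10³) + 1/(170×10³) ].
P = 0.151 / 8.341×10⁻⁶ = 18100 N.
σ = P/A = 18100/2525 = 7.168 MPa.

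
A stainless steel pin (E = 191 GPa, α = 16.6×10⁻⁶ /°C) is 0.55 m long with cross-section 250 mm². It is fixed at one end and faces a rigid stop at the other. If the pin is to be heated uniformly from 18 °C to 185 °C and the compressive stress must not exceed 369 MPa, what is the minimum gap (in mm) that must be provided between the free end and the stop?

With no wall the pin would lengthen by αΔT L = 16.6×10⁻⁶ × 167 × 550 = 1.525 mm.
At the allowable stress the elastic shortening the wall may impose is σL/E = 369 × 550 / (191×10³) = 1.063 mm.
So the gap has to take up the difference, g_min = δ_free − σL/E = 1.525 − 1.063 = 0.4621 mm.

g ≈ 0.462 mm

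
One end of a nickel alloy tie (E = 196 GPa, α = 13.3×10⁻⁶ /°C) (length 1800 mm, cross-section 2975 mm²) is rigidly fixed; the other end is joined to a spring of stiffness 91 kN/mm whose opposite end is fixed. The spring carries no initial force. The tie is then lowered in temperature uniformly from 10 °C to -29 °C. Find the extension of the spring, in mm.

δ ≈ 0.729 mm

Free thermal contraction: δ_free = αΔT L = 13.3×10⁻⁶ × 39 × 1800 = 0.9337 mm.
Let P be the tensile force in the spring. The tie extends elastically by PL/(AE) and the spring stretches by P/k; together these equal δ_free.
So P = δ_free / [L/(AE) + 1/k] = 0.9337 / [ 1800/(2975×196×10³) + 1/(91×10³) ].
P = 0.9337 / 1.408×10⁻⁵ = 66330 N.
Spring extension = P/k = 66330/(91×10³) = 0.7289 mm.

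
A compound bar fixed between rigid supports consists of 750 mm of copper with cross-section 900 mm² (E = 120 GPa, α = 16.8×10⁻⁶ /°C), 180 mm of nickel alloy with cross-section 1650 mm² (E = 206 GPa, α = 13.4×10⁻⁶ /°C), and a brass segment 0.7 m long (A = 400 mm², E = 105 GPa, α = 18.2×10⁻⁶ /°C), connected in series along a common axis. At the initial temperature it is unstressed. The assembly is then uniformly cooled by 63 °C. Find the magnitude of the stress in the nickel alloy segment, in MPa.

σ ≈ 43.9 MPa (tensile)

If the supports were absent, the total length change would be Σ αᵢΔT Lᵢ = 16.8×10⁻⁶×63×750 + 13.4×10⁻⁶×63×180 + 18.2×10⁻⁶×63×700 = 1.748 mm.
The walls prevent any net length change, so an axial force P (same in every segment) develops. Compatibility: P · Σ Lᵢ/(AᵢEᵢ) = δ_free.
The series flexibility is Σ Lᵢ/(AᵢEᵢ) = 750/(900×120×10³) + 180/(1650×206×10³) + 700/(400×105×10³) = 2.414×10⁻⁵ mm/N.
Hence P = δ_free / Σ(L/AE) = 1.748/2.414×10⁻⁵ = 72.42 kN (tensile).
σ_{nickel alloy} = P / A = 72420 / 1650 = 43.89 MPa.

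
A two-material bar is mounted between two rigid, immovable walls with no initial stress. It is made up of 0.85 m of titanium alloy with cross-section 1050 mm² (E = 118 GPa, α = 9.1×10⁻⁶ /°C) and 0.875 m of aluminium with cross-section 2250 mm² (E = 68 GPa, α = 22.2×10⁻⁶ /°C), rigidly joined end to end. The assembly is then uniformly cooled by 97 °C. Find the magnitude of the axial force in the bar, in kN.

With the walls removed the bar would change length by δ_free = Σ αᵢΔT Lᵢ = 9.1×10⁻⁶×97×850 + 22.2×10⁻⁶×97×875 = 2.635 mm.
The walls prevent any net length change, so an axial force P (same in every segment) develops. Compatibility: P · Σ Lᵢ/(AᵢEᵢ) = δ_free.
Σ Lᵢ/(AᵢEᵢ) = 850/(1050×118×10³) + 875/(2250×68×10³) = 1.258×10⁻⁵ mm/N.
Hence P = δ_free / Σ(L/AE) = 2.635/1.258×10⁻⁵ = 209.4 kN (tensile).

P ≈ 209 kN (tensile)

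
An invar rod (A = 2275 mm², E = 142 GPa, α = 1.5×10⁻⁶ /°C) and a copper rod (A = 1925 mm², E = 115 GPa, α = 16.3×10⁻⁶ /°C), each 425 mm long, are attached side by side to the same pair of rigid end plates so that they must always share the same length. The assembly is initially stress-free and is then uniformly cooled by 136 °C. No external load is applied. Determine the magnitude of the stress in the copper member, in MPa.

σ ≈ 137 MPa (tensile)

Both members must finish at the same length. With the larger α, the copper tends to over-contract; the plates restrain it, putting the copper in tension and the invar in compression. With no external load the two internal forces are equal and opposite, magnitude P.
Setting the final lengths equal and cancelling L: (α₁ − α₂)ΔT = P/(A₁E₁) + P/(A₂E₂).
|α₁ − α₂|·ΔT = 14.8×10⁻⁶ × 136 = 0.002013.
1/(A₁E₁) + 1/(A₂E₂) = 1/(2275×142×10³) + 1/(1925×115×10³) = 7.613×10⁻⁹ N⁻¹.
So P = 0.002013 / 7.613×10⁻⁹ = 264.4 kN.
σ_{copper} = P/A₂ = 264400/1925 = 137.4 MPa, tensile.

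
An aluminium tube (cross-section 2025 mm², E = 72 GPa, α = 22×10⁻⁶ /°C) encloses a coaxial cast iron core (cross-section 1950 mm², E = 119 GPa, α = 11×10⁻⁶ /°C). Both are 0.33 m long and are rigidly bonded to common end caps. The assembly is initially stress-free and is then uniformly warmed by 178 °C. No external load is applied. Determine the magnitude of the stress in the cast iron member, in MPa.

Both members must finish at the same length. With the larger α, the aluminium tends to over-expand; the plates restrain it, putting the aluminium in compression and the cast iron in tension. With no external load the two internal forces are equal and opposite, magnitude P.
Setting the final lengths equal and cancelling L: (α₁ − α₂)ΔT = P/(A₁E₁) + P/(A₂E₂).
|α₁ − α₂|·ΔT = 11×10⁻⁶ × 178 = 0.001958.
1/(A₁E₁) + 1/(A₂E₂) = 1/(2025×72×10³) + 1/(1950×119×10³) = 1.117×10⁻⁸ N⁻¹.
P = 0.001958 / 1.117×10⁻⁸ = 175300 N = 175.3 kN.
σ_{cast iron} = P/A₂ = 175300/1950 = 89.91 MPa, tensile.

σ ≈ 89.9 MPa (tensile)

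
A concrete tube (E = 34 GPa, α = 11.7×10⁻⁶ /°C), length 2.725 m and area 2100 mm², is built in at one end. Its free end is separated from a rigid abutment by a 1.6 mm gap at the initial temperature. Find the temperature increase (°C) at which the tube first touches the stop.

Contact occurs when the free expansion equals the gap: αΔT L = 1.6 mm.
ΔT = 1.6 / (11.7×10⁻⁶ × 2725) = 50.18 °C.

ΔT ≈ 50.2 °C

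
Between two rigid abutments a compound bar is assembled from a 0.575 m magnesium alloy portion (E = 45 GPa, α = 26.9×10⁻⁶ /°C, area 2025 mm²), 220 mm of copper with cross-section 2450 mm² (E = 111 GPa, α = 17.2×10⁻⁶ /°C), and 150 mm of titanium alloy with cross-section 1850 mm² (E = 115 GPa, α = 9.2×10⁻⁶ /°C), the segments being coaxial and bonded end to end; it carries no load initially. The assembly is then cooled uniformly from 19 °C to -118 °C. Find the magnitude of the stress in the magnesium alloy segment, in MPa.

σ ≈ 178 MPa (tensile)

Free thermal contraction of the whole bar: Σ αᵢΔT Lᵢ = 26.9×10⁻⁶×137×575 + 17.2×10⁻⁶×137×220 + 9.2×10⁻⁶×137×150 = 2.827 mm.
The rigid supports impose zero overall length change; the single axial force P common to all segments must satisfy P Σ Lᵢ/(AᵢEᵢ) = δ_free.
The series flexibility is Σ Lᵢ/(AᵢEᵢ) = 575/(2025×45×10³) + 220/(2450×111×10³) + 150/(1850×115×10³) = 7.824×10⁻⁶ mm/N.
P = 2.827 / 7.824×10⁻⁶ = 361300 N = 361.3 kN, tensile.
σ_{magnesium alloy} = P / A = 361300 / 2025 = 178.4 MPa.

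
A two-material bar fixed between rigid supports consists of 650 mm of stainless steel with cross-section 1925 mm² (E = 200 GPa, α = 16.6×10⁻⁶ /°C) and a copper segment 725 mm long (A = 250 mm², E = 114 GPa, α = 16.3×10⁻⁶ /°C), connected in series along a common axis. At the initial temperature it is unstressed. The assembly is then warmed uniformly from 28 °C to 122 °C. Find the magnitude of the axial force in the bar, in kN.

With the walls removed the bar would change length by δ_free = Σ αᵢΔT Lᵢ = 16.6×10⁻⁶×94×650 + 16.3×10⁻⁶×94×725 = 2.125 mm.
Since the ends are fixed, an axial force P builds up, equal in every segment, with P · Σ Lᵢ/(AᵢEᵢ) = δ_free.
The series flexibility is Σ Lᵢ/(AᵢEᵢ) = 650/(1925×200×10³) + 725/(250×114×10³) = 2.713×10⁻⁵ mm/N.
Hence P = δ_free / Σ(L/AE) = 2.125/2.713×10⁻⁵ = 78.34 kN (compressive).

P ≈ 78.3 kN (compressive)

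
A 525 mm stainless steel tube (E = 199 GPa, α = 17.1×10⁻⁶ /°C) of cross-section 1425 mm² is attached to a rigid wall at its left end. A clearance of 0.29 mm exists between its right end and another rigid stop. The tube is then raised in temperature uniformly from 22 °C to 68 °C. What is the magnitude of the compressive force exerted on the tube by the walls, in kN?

If the wall were absent the tube would grow by αΔT L = 17.1×10⁻⁶ × 46 × 525 = 0.413 mm.
This exceeds the 0.29 mm gap, so the wall pushes back. The portion of expansion that must be recovered elastically is δ_free − gap = 0.413 − 0.29 = 0.123 mm.
So σ = E(δ_free − g)/L = 199×10³ × 0.123/525 = 46.61 MPa.
P = σA = 46.61 × 1425 = 66.42 kN.

P ≈ 66.4 kN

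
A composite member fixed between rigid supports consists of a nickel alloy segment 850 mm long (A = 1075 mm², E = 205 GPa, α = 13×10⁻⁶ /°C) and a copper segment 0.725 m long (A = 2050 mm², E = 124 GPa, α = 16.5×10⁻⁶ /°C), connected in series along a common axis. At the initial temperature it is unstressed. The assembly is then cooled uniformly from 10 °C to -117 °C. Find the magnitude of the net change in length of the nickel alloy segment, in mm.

If the supports were absent, the total length change would be Σ αᵢΔT Lᵢ = 13×10⁻⁶×127×850 + 16.5×10⁻⁶×127×725 = 2.923 mm.
Since the ends are fixed, an axial force P builds up, equal in every segment, with P · Σ Lᵢ/(AᵢEᵢ) = δ_free.
The series flexibility is Σ Lᵢ/(AᵢEᵢ) = 850/(1075×205×10³) + 725/(2050×124×10³) = 6.709×10⁻⁶ mm/N.
P = 2.923 / 6.709×10⁻⁶ = 435600 N = 435.6 kN, tensile.
For the nickel alloy segment, free thermal change = 13×10⁻⁶×127×850 = 1.403 mm and elastic change from P = 435600×850/(1075×205×10³) = 1.68 mm; these oppose, so the net change is 0.277 mm (segment lengthens).

|ΔL| ≈ 0.277 mm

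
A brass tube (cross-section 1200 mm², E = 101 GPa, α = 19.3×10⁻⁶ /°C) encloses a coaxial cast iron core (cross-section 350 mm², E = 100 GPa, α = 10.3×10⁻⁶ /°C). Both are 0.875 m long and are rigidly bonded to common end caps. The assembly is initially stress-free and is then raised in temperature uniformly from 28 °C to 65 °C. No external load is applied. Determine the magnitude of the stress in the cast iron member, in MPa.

The brass has the larger α, so on heating it would change length more than the cast iron if both were free. The rigid plates force a common final length, so the brass is put into compression and the cast iron into tension, with equal and opposite forces P (no external load).
Compatibility of the two members (thermal + elastic change equal): (α₁ − α₂)ΔT = P·[1/(A₁E₁) + 1/(A₂E₂)].
|α₁ − α₂|·ΔT = 9×10⁻⁶ × 37 = 0.000333.
1/(A₁E₁) + 1/(A₂E₂) = 1/(1200×101×10³) + 1/(350×100×10³) = 3.682×10⁻⁸ N⁻¹.
P = 0.000333 / 3.682×10⁻⁸ = 9043 N = 9.043 kN.
σ_{cast iron} = P/A₂ = 9043/350 = 25.84 MPa, tensile.

σ ≈ 25.8 MPa (tensile)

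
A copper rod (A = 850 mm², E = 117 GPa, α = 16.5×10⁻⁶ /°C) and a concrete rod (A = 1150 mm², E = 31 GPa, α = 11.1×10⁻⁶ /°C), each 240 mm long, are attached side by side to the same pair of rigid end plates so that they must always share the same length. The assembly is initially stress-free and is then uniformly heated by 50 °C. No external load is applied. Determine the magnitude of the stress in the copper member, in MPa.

σ ≈ 8.34 MPa (compressive)

Both members must finish at the same length. With the larger α, the copper tends to over-expand; the plates restrain it, putting the copper in compression and the concrete in tension. With no external load the two internal forces are equal and opposite, magnitude P.
Equating the net (thermal + elastic) strains gives |α₁ − α₂|·ΔT = P·[1/(A₁E₁) + 1/(A₂E₂)].
|α₁ − α₂|·ΔT = 5.4×10⁻⁶ × 50 = 0.00027.
1/(A₁E₁) + 1/(A₂E₂) = 1/(850×117×10³) + 1/(1150×31×10³) = 3.811×10⁻⁸ N⁻¹.
So P = 0.00027 / 3.811×10⁻⁸ = 7.086 kN.
σ_{copper} = P/A₁ = 7086/850 = 8.336 MPa, compressive.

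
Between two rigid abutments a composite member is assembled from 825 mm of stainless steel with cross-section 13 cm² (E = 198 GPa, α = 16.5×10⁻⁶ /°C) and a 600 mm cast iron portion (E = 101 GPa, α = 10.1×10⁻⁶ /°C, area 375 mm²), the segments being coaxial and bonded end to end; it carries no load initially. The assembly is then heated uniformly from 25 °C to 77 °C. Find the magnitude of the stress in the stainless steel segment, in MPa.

Free thermal expansion of the whole bar: Σ αᵢΔT Lᵢ = 16.5×10⁻⁶×52×825 + 10.1×10⁻⁶×52×600 = 1.023 mm.
The rigid supports impose zero overall length change; the single axial force P common to all segments must satisfy P Σ Lᵢ/(AᵢEᵢ) = δ_free.
Σ Lᵢ/(AᵢEᵢ) = 825/(1300×198×10³) + 600/(375×101×10³) = 1.905×10⁻⁵ mm/N.
Hence P = δ_free / Σ(L/AE) = 1.023/1.905×10⁻⁵ = 53.71 kN (compressive).
σ_{stainless steel} = P / A = 53710 / 1300 = 41.31 MPa.

σ ≈ 41.3 MPa (compressive)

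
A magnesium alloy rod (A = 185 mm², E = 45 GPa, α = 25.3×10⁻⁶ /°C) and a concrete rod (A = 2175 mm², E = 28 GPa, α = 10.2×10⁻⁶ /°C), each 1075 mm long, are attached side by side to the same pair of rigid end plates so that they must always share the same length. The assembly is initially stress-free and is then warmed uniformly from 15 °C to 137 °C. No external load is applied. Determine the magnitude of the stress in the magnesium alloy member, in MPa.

Both members must finish at the same length. With the larger α, the magnesium alloy tends to over-expand; the plates restrain it, putting the magnesium alloy in compression and the concrete in tension. With no external load the two internal forces are equal and opposite, magnitude P.
Setting the final lengths equal and cancelling L: (α₁ − α₂)ΔT = P/(A₁E₁) + P/(A₂E₂).
|α₁ − α₂|·ΔT = 15.1×10⁻⁶ × 122 = 0.001842.
1/(A₁E₁) + 1/(A₂E₂) = 1/(185×45×10³) + 1/(2175×28×10³) = 1.365×10⁻⁷ N⁻¹.
P = 0.001842 / 1.365×10⁻⁷ = 13490 N = 13.49 kN.
σ_{magnesium alloy} = P/A₁ = 13490/185 = 72.93 MPa, compressive.

σ ≈ 72.9 MPa (compressive)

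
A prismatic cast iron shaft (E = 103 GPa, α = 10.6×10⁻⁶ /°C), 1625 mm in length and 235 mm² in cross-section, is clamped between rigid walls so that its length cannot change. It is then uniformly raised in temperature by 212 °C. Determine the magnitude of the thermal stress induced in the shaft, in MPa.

Because both ends are immovable the net strain is zero, and the suppressed thermal strain is αΔT = 10.6×10⁻⁶ × 212 = 2247.2×10⁻⁶.
σ = EαΔT = 103×10³ × 10.6×10⁻⁶ × 212 = 231.5 MPa (compressive; the shaft is trying to expand).

σ ≈ 231 MPa (compressive)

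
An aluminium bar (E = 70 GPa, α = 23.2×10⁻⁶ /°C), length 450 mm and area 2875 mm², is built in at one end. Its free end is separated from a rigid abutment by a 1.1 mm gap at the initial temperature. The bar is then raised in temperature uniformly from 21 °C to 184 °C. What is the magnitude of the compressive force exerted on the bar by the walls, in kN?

Free thermal elongation = αΔT L = 23.2×10⁻⁶ × 163 × 450 = 1.702 mm.
After closing the 1.1 mm clearance, 1.702 − 1.1 = 0.6017 mm of expansion remains to be suppressed by the wall.
So σ = E(δ_free − g)/L = 70×10³ × 0.6017/450 = 93.6 MPa.
Force on the wall = σA = 93.6 × 2875 mm² = 269.1 kN.

P ≈ 269 kN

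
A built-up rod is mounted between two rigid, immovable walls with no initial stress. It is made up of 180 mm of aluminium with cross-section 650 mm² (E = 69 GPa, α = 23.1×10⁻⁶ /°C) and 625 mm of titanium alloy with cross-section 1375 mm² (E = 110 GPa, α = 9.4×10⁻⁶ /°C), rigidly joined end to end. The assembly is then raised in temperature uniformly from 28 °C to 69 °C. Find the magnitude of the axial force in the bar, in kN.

P ≈ 50.5 kN (compressive)

With the walls removed the bar would change length by δ_free = Σ αᵢΔT Lᵢ = 23.1×10⁻⁶×41×180 + 9.4×10⁻⁶×41×625 = 0.4114 mm.
Since the ends are fixed, an axial force P builds up, equal in every segment, with P · Σ Lᵢ/(AᵢEᵢ) = δ_free.
The series flexibility is Σ Lᵢ/(AᵢEᵢ) = 180/(650×69×10³) + 625/(1375×110×10³) = 8.146×10⁻⁶ mm/N.
Hence P = δ_free / Σ(L/AE) = 0.4114/8.146×10⁻⁶ = 50.5 kN (compressive).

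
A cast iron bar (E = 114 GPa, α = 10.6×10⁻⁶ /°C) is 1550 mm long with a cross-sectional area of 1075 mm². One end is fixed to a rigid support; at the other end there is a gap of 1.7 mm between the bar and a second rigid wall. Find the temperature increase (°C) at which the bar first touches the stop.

ΔT ≈ 103 °C

Contact occurs when the free expansion equals the gap: αΔT L = 1.7 mm.
So ΔT = g/(αL) = 1.7/(10.6×10⁻⁶ × 1550) = 103.5 °C.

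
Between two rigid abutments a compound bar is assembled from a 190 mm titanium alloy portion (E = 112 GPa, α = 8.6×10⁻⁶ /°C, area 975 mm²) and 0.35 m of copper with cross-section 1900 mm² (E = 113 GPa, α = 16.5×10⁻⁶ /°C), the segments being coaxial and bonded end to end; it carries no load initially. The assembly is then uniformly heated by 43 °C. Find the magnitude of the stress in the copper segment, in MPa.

Free thermal expansion of the whole bar: Σ αᵢΔT Lᵢ = 8.6×10⁻⁶×43×190 + 16.5×10⁻⁶×43×350 = 0.3186 mm.
The walls prevent any net length change, so an axial force P (same in every segment) develops. Compatibility: P · Σ Lᵢ/(AᵢEᵢ) = δ_free.
The series flexibility is Σ Lᵢ/(AᵢEᵢ) = 190/(975×112×10³) + 350/(1900×113×10³) = 3.37×10⁻⁶ mm/N.
P = 0.3186 / 3.37×10⁻⁶ = 94530 N = 94.53 kN, compressive.
σ_{copper} = P / A = 94530 / 1900 = 49.75 MPa.

σ ≈ 49.8 MPa (compressive)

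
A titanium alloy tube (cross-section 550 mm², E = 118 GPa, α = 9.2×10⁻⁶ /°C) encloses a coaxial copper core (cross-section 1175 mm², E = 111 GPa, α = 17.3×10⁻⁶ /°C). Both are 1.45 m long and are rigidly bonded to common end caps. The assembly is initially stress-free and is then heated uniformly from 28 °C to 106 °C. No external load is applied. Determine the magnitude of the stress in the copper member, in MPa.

Equilibrium of a rigid end plate with no external load gives equal and opposite internal forces ±P in the two members. Since α_{copper} > α_{titanium alloy}, heating drives the copper into compression and the titanium alloy into tension.
Setting the final lengths equal and cancelling L: (α₁ − α₂)ΔT = P/(A₁E₁) + P/(A₂E₂).
|α₁ − α₂|·ΔT = 8.1×10⁻⁶ × 78 = 0.0006318.
1/(A₁E₁) + 1/(A₂E₂) = 1/(550×118×10³) + 1/(1175×111×10³) = 2.308×10⁻⁸ N⁻¹.
P = 0.0006318 / 2.308×10⁻⁸ = 27380 N = 27.38 kN.
σ_{copper} = P/A₂ = 27380/1175 = 23.3 MPa, compressive.

σ ≈ 23.3 MPa (compressive)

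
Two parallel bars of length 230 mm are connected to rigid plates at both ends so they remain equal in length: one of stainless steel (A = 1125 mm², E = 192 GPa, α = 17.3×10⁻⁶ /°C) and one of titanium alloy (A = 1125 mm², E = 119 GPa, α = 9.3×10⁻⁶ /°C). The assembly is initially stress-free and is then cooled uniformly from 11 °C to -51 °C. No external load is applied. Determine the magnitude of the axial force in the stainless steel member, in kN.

P ≈ 41 kN (tensile in the stainless steel)

Both members must finish at the same length. With the larger α, the stainless steel tends to over-contract; the plates restrain it, putting the stainless steel in tension and the titanium alloy in compression. With no external load the two internal forces are equal and opposite, magnitude P.
Equating the net (thermal + elastic) strains gives |α₁ − α₂|·ΔT = P·[1/(A₁E₁) + 1/(A₂E₂)].
|α₁ − α₂|·ΔT = 8×10⁻⁶ × 62 = 0.000496.
1/(A₁E₁) + 1/(A₂E₂) = 1/(1125×192×10³) + 1/(1125×119×10³) = 1.21×10⁻⁸ N⁻¹.
P = 0.000496 / 1.21×10⁻⁸ = 40990 N = 40.99 kN.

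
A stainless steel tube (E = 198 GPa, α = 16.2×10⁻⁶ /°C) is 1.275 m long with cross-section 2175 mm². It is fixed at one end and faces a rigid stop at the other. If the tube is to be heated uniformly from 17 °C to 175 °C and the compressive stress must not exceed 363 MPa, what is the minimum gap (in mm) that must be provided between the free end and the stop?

Free expansion if unrestrained: δ_free = αΔT L = 16.2×10⁻⁶ × 158 × 1275 = 3.263 mm.
A stress of 363 MPa corresponds to the wall pushing the tube back by σL/E = 363×1275/(198×10³) = 2.337 mm.
The gap must absorb the remainder: g_min = 3.263 − 2.337 = 0.926 mm.

g ≈ 0.926 mm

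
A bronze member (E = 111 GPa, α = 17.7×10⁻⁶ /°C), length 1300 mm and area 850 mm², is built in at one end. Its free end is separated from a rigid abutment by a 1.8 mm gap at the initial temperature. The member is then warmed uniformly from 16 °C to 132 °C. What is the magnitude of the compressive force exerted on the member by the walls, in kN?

Unrestrained expansion: δ_free = αΔT L = 17.7×10⁻⁶ × 116 × 1300 = 2.669 mm.
The gap closes (δ_free > 1.8 mm) and the wall then resists a further 2.669 − 1.8 = 0.8692 mm of expansion.
So σ = E(δ_free − g)/L = 111×10³ × 0.8692/1300 = 74.21 MPa.
Force on the wall = σA = 74.21 × 850 mm² = 63.08 kN.

P ≈ 63.1 kN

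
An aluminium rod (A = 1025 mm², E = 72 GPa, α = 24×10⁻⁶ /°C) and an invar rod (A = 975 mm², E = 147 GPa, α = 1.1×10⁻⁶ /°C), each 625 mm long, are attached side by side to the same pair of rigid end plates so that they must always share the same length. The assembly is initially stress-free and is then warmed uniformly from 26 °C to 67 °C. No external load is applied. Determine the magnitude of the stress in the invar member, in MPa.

Both members must finish at the same length. With the larger α, the aluminium tends to over-expand; the plates restrain it, putting the aluminium in compression and the invar in tension. With no external load the two internal forces are equal and opposite, magnitude P.
Setting the final lengths equal and cancelling L: (α₁ − α₂)ΔT = P/(A₁E₁) + P/(A₂E₂).
|α₁ − α₂|·ΔT = 22.9×10⁻⁶ × 41 = 0.0009389.
1/(A₁E₁) + 1/(A₂E₂) = 1/(1025×72×10³) + 1/(975×147×10³) = 2.053×10⁻⁸ N⁻¹.
So P = 0.0009389 / 2.053×10⁻⁸ = 45.74 kN.
σ_{invar} = P/A₂ = 45740/975 = 46.91 MPa, tensile.

σ ≈ 46.9 MPa (tensile)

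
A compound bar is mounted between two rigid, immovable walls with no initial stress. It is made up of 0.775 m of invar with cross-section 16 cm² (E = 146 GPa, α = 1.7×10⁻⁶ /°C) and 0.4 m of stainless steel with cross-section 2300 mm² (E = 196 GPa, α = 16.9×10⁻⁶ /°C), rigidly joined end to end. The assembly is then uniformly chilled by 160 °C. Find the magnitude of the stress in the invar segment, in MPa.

If the supports were absent, the total length change would be Σ αᵢΔT Lᵢ = 1.7×10⁻⁶×160×775 + 16.9×10⁻⁶×160×400 = 1.292 mm.
Since the ends are fixed, an axial force P builds up, equal in every segment, with P · Σ Lᵢ/(AᵢEᵢ) = δ_free.
The series flexibility is Σ Lᵢ/(AᵢEᵢ) = 775/(1600×146×10³) + 400/(2300×196×10³) = 4.205×10⁻⁶ mm/N.
P = 1.292 / 4.205×10⁻⁶ = 307400 N = 307.4 kN, tensile.
σ_{invar} = P / A = 307400 / 1600 = 192.1 MPa.

σ ≈ 192 MPa (tensile)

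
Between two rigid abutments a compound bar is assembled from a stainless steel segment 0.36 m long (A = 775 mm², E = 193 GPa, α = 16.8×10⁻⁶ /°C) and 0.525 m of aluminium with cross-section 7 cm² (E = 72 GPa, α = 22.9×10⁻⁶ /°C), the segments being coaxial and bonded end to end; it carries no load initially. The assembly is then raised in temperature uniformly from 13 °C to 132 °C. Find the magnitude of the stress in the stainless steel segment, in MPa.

σ ≈ 216 MPa (compressive)

If the supports were absent, the total length change would be Σ αᵢΔT Lᵢ = 16.8×10⁻⁶×119×360 + 22.9×10⁻⁶×119×525 = 2.15 mm.
Since the ends are fixed, an axial force P builds up, equal in every segment, with P · Σ Lᵢ/(AᵢEᵢ) = δ_free.
The series flexibility is Σ Lᵢ/(AᵢEᵢ) = 360/(775×193×10³) + 525/(700×72×10³) = 1.282×10⁻⁵ mm/N.
P = 2.15 / 1.282×10⁻⁵ = 167700 N = 167.7 kN, compressive.
σ_{stainless steel} = P / A = 167700 / 775 = 216.4 MPa.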